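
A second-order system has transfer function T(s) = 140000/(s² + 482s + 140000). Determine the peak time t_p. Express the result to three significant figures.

Matching coefficients with s² + 2ζω_n s + ω_n² gives ω_n² = 140000 ⇒ ω_n = 374 rad/s, and ζ = 482/(2ω_n) = 0.644.
The damped frequency ω_d = ω_n√(1−ζ²) = 286 rad/s. Then t_p = π/ω_d = 0.0110 s.

t_p ≈ 0.0110 s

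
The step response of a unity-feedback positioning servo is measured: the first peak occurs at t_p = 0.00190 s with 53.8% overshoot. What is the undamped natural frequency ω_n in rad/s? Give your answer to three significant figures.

From the overshoot, ζ = −ln(OS)/√(π²+ln²(OS)) = 0.194.
t_p = π/ω_d ⇒ ω_d = 1650 rad/s; then ω_n = ω_d/√(1−ζ²) = 1690 rad/s.

ω_n ≈ 1690 rad/s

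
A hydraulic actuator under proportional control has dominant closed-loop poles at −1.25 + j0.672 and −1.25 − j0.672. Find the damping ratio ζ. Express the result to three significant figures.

With σ = 1.25, ω_d = 0.672: ω_n = √(σ²+ω_d²) = 1.42 rad/s, ζ = σ/ω_n = 0.881.

ζ ≈ 0.881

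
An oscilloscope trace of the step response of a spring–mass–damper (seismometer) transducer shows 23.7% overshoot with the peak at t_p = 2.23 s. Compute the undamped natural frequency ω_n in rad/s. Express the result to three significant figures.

ω_n ≈ 1.55 rad/s

The overshoot fixes ζ = −ln(OS)/√(π²+ln²(OS)) = 0.417.
From t_p = π/ω_d, ω_d = π/2.23 = 1.41 rad/s, so ω_n = ω_d/√(1−ζ²) = 1.55 rad/s.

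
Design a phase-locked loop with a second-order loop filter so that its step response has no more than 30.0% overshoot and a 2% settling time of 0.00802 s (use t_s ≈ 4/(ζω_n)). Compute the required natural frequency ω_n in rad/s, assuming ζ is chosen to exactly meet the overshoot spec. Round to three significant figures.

ω_n ≈ 1390 rad/s

From %OS = 100·exp(−πζ/√(1−ζ²)), invert to get ζ = −ln(OS)/√(π² + ln²(OS)) with OS = 0.300.
−ln 0.300 = 1.204, so ζ = 1.204/√(π² + 1.450) = 0.358.
Then ω_n = 4/(ζ t_s) = 4/(0.358 × 0.00802) = 1390 rad/s.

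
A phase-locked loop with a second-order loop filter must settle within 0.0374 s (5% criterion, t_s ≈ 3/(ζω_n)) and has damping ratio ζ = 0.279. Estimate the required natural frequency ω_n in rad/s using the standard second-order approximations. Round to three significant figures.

Rearranging t_s ≈ 3/(ζω_n) gives ω_n = 3/(ζ·t_s) = 3/(0.279 × 0.0374) = 288 rad/s.

ω_n ≈ 288 rad/s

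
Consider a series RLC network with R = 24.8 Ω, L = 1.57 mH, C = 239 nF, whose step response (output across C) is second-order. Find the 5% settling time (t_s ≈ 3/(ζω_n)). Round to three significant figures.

t_s ≈ 0.000380 s

For a series RLC circuit (capacitor voltage as output), ω_n = 1/√(LC) = 1/√(1.57 mH · 239 nF) = 51600 rad/s.
ζ = (R/2)·√(C/L) = (24.8/2)·√(239 nF/1.57 mH) = 0.153.
t_s ≈ 3/(ζω_n) = 0.000380 s.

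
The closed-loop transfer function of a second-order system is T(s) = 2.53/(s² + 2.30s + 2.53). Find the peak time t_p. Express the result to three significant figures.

t_p ≈ 2.86 s

ω_n = √2.53 = 1.59 rad/s; ζ = 2.30/(2·1.59) = 0.723.
ω_d = 1.59·√(1 − 0.723²) = 1.10 rad/s. Then t_p = π/ω_d = 2.86 s.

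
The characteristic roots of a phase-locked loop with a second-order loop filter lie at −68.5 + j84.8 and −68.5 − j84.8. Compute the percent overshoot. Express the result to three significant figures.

%OS ≈ 7.90%

The poles are at −σ ± jω_d with σ = 68.5 and ω_d = 84.8, so ω_n = √(σ²+ω_d²) = 109 rad/s and ζ = σ/ω_n = 0.628.
%OS = 100 e^{−πζ/√(1−ζ²)} with ζ = 0.628 gives 7.90%.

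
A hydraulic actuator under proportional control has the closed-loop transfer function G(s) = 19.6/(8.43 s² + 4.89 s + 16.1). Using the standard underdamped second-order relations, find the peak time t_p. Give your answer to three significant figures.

t_p ≈ 2.33 s

Dividing through by 8.43: denominator becomes s² + 0.5801 s + 1.910.
So ω_n = √1.910 = 1.38 rad/s and ζ = 0.5801/(2·1.38) = 0.210.
The damped frequency ω_d = ω_n√(1−ζ²) = 1.35 rad/s. t_p = π/ω_d = 2.33 s.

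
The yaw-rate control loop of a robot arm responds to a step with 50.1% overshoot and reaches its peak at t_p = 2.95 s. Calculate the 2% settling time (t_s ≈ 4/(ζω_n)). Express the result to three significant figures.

t_s ≈ 17.1 s

ζ from %OS: ζ = |ln 0.501|/√(π²+ln²0.501) = 0.215.
From t_p = π/ω_d, ω_d = π/2.95 = 1.06 rad/s, so ω_n = ω_d/√(1−ζ²) = 1.09 rad/s.
t_s ≈ 4/(ζω_n) = 4/(0.215·1.09) = 17.1 s.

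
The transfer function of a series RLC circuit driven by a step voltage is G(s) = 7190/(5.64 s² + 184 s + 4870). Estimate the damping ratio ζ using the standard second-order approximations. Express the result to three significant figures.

Dividing through by 5.64: denominator becomes s² + 32.62 s + 863.5.
So ω_n = √863.5 = 29.4 rad/s and ζ = 32.62/(2·29.4) = 0.555.

ζ ≈ 0.555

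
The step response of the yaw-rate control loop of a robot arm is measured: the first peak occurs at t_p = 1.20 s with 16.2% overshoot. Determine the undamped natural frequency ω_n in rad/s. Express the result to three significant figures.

From the overshoot, ζ = −ln(OS)/√(π²+ln²(OS)) = 0.501.
From t_p = π/ω_d, ω_d = π/1.20 = 2.62 rad/s, so ω_n = ω_d/√(1−ζ²) = 3.03 rad/s.

ω_n ≈ 3.03 rad/s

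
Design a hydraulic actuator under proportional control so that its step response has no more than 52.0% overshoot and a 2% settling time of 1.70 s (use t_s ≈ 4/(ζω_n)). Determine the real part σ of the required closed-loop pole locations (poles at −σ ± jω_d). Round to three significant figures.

σ ≈ 2.35

The settling-time spec alone fixes σ = ζω_n = 4/t_s = 4/1.70 = 2.35.
(Overshoot then fixes ζ = 0.204 and hence ω_d = σ·√(1−ζ²)/ζ = 11.3 rad/s.)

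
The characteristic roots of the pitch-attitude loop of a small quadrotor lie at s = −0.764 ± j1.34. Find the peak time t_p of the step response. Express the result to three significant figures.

t_p = π/ω_d with ω_d = 1.34 (the imaginary part), so t_p = 2.34 s.

t_p ≈ 2.34 s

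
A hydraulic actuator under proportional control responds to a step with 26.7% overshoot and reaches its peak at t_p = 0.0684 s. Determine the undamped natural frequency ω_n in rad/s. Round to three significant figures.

ω_n ≈ 49.8 rad/s

ζ from %OS: ζ = |ln 0.267|/√(π²+ln²0.267) = 0.387.
t_p = π/ω_d ⇒ ω_d = 45.9 rad/s; then ω_n = ω_d/√(1−ζ²) = 49.8 rad/s.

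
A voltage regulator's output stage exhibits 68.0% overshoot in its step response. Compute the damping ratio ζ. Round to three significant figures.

ζ ≈ 0.122

Inverting the overshoot relation: ζ = |ln 0.680|/√(π² + ln²0.680) = 0.122.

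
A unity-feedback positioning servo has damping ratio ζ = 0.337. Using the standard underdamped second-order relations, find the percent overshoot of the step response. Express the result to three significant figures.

%OS ≈ 32.5%

For an underdamped second-order system, %OS = 100·exp(−πζ/√(1−ζ²)).
πζ/√(1−ζ²) = π·0.337/√(1−0.114) = 1.124, so %OS = 100·e^(−1.124) = 32.5%.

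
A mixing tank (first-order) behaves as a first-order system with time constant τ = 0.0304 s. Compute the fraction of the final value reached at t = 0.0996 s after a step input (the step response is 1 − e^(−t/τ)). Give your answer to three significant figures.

y/y_∞ ≈ 0.962

y(t)/y_∞ = 1 − e^(−t/τ) = 1 − e^(−0.0996/0.0304) = 1 − e^(−3.28) = 0.962.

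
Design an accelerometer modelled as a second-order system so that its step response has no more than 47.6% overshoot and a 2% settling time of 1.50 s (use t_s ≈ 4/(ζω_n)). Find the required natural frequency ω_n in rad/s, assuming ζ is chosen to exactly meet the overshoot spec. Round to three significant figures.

ζ = −ln(OS)/√(π² + (ln OS)²). With OS = 0.476, ln OS = −0.7423 and ζ = 0.7423/3.228 = 0.230.
From t_s ≈ 4/(ζω_n): ω_n = 4/(ζ·t_s) = 4/(0.230·1.50) = 11.6 rad/s.

ω_n ≈ 11.6 rad/s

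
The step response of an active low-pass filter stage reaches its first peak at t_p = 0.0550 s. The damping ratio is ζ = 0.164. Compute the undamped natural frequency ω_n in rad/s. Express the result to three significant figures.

Peak time t_p = π/ω_d, so ω_d = π/t_p = π/0.0550 = 57.1 rad/s.
ω_n = ω_d/√(1−ζ²) = 57.1/√0.973 = 57.9 rad/s.

ω_n ≈ 57.9 rad/s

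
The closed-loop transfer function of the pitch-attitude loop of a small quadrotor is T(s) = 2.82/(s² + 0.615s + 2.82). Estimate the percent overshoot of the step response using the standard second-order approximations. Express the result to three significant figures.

%OS ≈ 55.7%

ω_n = √2.82 = 1.68 rad/s; ζ = 0.615/(2·1.68) = 0.183.
%OS = 100 e^{−πζ/√(1−ζ²)} with ζ = 0.183 gives 55.7%.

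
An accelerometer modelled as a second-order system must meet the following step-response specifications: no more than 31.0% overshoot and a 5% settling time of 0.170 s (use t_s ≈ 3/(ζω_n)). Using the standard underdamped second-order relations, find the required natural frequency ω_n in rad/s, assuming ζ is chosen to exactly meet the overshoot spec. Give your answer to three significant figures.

ω_n ≈ 50.5 rad/s

From %OS = 100·exp(−πζ/√(1−ζ²)), invert to get ζ = −ln(OS)/√(π² + ln²(OS)) with OS = 0.310.
−ln 0.310 = 1.171, so ζ = 1.171/√(π² + 1.372) = 0.349.
Then ω_n = 3/(ζ t_s) = 3/(0.349 × 0.170) = 50.5 rad/s.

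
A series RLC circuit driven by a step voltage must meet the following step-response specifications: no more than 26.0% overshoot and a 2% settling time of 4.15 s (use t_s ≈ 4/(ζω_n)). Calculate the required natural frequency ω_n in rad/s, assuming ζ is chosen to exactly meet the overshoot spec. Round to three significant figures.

Inverting the overshoot relation: ζ = |ln 0.260|/√(π² + ln²0.260) = 0.394.
Then ω_n = 4/(ζ t_s) = 4/(0.394 × 4.15) = 2.45 rad/s.

ω_n ≈ 2.45 rad/s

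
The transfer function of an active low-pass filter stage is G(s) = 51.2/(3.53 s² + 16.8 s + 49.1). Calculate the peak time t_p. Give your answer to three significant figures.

t_p ≈ 1.09 s

Dividing through by 3.53: denominator becomes s² + 4.759 s + 13.91.
So ω_n = √13.91 = 3.73 rad/s and ζ = 4.759/(2·3.73) = 0.638.
The damped frequency ω_d = ω_n√(1−ζ²) = 2.87 rad/s. t_p = π/ω_d = 1.09 s.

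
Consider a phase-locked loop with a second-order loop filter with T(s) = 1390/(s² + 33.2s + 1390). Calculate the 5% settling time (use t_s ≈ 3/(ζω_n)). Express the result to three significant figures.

Matching coefficients with s² + 2ζω_n s + ω_n² gives ω_n² = 1390 ⇒ ω_n = 37.3 rad/s, and ζ = 33.2/(2ω_n) = 0.445.
t_s ≈ 3/(ζω_n) = 3/(0.445·37.3) = 0.181 s.

t_s ≈ 0.181 s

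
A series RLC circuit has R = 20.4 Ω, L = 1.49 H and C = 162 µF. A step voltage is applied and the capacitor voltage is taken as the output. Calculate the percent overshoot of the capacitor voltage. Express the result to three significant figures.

%OS ≈ 71.5%

For a series RLC circuit (capacitor voltage as output), ω_n = 1/√(LC) = 1/√(1.49 H · 162 µF) = 64.4 rad/s.
ζ = (R/2)·√(C/L) = (20.4/2)·√(162 µF/1.49 H) = 0.106.
%OS = 100·exp(−πζ/√(1−ζ²)) = 71.5%.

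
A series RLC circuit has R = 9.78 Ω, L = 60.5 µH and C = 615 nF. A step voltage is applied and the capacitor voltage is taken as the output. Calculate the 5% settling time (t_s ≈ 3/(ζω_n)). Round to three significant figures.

For a series RLC circuit (capacitor voltage as output), ω_n = 1/√(LC) = 1/√(60.5 µH · 615 nF) = 164000 rad/s.
ζ = (R/2)·√(C/L) = (9.78/2)·√(615 nF/60.5 µH) = 0.493.
t_s ≈ 3/(ζω_n) = 0.0000371 s.

t_s ≈ 0.0000371 s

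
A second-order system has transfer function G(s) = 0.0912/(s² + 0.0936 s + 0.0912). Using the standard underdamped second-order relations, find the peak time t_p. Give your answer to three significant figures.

t_p ≈ 10.5 s

Comparing the denominator to s² + 2ζω_n s + ω_n²: ω_n = √0.0912 = 0.302 rad/s, and 2ζω_n = 0.0936 so ζ = 0.0936/(2·0.302) = 0.155.
ω_d = 0.302·√(1 − 0.155²) = 0.298 rad/s. Then t_p = π/ω_d = 10.5 s.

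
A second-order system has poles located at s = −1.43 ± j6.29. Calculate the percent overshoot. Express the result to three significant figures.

|pole| = ω_n = √(1.43² + 6.29²) = 6.45 rad/s; ζ = cos θ = σ/ω_n = 0.222.
%OS = 100·exp(−πζ/√(1−ζ²)) = 49.0%.

%OS ≈ 49.0%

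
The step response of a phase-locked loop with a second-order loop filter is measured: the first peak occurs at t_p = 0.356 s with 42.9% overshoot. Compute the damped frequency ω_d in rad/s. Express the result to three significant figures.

t_p = π/ω_d, so ω_d = π/0.356 = 8.82 rad/s.

ω_d ≈ 8.82 rad/s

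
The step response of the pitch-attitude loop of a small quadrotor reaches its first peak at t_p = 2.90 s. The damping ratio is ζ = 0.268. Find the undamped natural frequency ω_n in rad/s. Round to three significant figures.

Peak time t_p = π/ω_d, so ω_d = π/t_p = π/2.90 = 1.08 rad/s.
ω_n = ω_d/√(1−ζ²) = 1.08/√0.928 = 1.12 rad/s.

ω_n ≈ 1.12 rad/s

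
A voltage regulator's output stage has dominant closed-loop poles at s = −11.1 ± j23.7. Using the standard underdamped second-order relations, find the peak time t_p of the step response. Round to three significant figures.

t_p = π/ω_d with ω_d = 23.7 (the imaginary part), so t_p = 0.133 s.

t_p ≈ 0.133 s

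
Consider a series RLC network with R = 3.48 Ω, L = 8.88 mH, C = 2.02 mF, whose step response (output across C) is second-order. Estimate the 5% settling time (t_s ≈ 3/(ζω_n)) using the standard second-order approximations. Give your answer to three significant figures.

For a series RLC circuit (capacitor voltage as output), ω_n = 1/√(LC) = 1/√(8.88 mH · 2.02 mF) = 236 rad/s.
ζ = (R/2)·√(C/L) = (3.48/2)·√(2.02 mF/8.88 mH) = 0.830.
t_s ≈ 3/(ζω_n) = 0.0153 s.

t_s ≈ 0.0153 s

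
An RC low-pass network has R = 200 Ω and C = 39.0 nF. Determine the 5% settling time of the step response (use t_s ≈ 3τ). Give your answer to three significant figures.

τ = RC = 200 × 39.0 nF = 0.00000780 s.
t_s ≈ 3τ = 0.0000234 s.

t_s ≈ 0.0000234 s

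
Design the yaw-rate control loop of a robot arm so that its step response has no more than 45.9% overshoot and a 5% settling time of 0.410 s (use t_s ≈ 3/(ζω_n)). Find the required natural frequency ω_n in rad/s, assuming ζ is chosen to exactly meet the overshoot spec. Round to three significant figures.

From %OS = 100·exp(−πζ/√(1−ζ²)), invert to get ζ = −ln(OS)/√(π² + ln²(OS)) with OS = 0.459.
−ln 0.459 = 0.7787, so ζ = 0.7787/√(π² + 0.6064) = 0.241.
From t_s ≈ 3/(ζω_n): ω_n = 3/(ζ·t_s) = 3/(0.241·0.410) = 30.4 rad/s.

ω_n ≈ 30.4 rad/s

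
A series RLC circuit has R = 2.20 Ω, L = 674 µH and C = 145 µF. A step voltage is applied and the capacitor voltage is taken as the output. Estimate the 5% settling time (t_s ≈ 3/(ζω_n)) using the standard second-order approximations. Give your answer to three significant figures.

For a series RLC circuit (capacitor voltage as output), ω_n = 1/√(LC) = 1/√(674 µH · 145 µF) = 3200 rad/s.
ζ = (R/2)·√(C/L) = (2.20/2)·√(145 µF/674 µH) = 0.510.
t_s ≈ 3/(ζω_n) = 0.00184 s.

t_s ≈ 0.00184 s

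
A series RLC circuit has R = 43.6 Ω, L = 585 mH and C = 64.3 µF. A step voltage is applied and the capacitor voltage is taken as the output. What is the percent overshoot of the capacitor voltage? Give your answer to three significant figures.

For a series RLC circuit (capacitor voltage as output), ω_n = 1/√(LC) = 1/√(585 mH · 64.3 µF) = 163 rad/s.
ζ = (R/2)·√(C/L) = (43.6/2)·√(64.3 µF/585 mH) = 0.229.
Overshoot: exp(−π·0.229/√(1−0.229²)) = 0.478, i.e. 47.8%.

%OS ≈ 47.8%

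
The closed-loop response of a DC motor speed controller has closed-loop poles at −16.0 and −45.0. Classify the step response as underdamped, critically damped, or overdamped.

Since the poles are distinct, negative and real, the response is overdamped.

overdamped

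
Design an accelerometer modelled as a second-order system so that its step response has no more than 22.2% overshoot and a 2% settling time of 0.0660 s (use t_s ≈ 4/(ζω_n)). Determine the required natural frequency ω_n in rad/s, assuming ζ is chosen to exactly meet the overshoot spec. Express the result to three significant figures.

ω_n ≈ 140 rad/s

Inverting the overshoot relation: ζ = |ln 0.222|/√(π² + ln²0.222) = 0.432.
Then ω_n = 4/(ζ t_s) = 4/(0.432 × 0.0660) = 140 rad/s.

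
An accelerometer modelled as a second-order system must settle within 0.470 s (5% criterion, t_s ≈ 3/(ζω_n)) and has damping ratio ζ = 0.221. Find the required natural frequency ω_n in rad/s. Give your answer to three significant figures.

Rearranging t_s ≈ 3/(ζω_n) gives ω_n = 3/(ζ·t_s) = 3/(0.221 × 0.470) = 28.9 rad/s.

ω_n ≈ 28.9 rad/s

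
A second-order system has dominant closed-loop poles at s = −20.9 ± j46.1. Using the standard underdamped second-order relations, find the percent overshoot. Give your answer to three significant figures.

%OS ≈ 24.1%

With σ = 20.9, ω_d = 46.1: ω_n = √(σ²+ω_d²) = 50.6 rad/s, ζ = σ/ω_n = 0.413.
%OS = 100 e^{−πζ/√(1−ζ²)} with ζ = 0.413 gives 24.1%.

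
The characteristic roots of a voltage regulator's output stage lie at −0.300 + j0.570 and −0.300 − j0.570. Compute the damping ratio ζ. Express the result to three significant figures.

ζ ≈ 0.466

With σ = 0.300, ω_d = 0.570: ω_n = √(σ²+ω_d²) = 0.644 rad/s, ζ = σ/ω_n = 0.466.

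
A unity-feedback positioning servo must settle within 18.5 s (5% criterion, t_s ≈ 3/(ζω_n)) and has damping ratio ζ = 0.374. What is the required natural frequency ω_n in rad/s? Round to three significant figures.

Rearranging t_s ≈ 3/(ζω_n) gives ω_n = 3/(ζ·t_s) = 3/(0.374 × 18.5) = 0.434 rad/s.

ω_n ≈ 0.434 rad/s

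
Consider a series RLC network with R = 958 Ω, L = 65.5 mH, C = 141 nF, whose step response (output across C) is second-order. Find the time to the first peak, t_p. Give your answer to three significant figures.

t_p ≈ 0.000424 s

For a series RLC circuit (capacitor voltage as output), ω_n = 1/√(LC) = 1/√(65.5 mH · 141 nF) = 10400 rad/s.
ζ = (R/2)·√(C/L) = (958/2)·√(141 nF/65.5 mH) = 0.703.
ω_d = 10400·√(1 − 0.703²) = 7400 rad/s. t_p = π/ω_d = 0.000424 s.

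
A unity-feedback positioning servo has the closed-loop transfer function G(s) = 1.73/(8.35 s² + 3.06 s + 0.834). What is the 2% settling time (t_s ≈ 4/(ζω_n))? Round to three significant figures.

t_s ≈ 21.8 s

Dividing through by 8.35: denominator becomes s² + 0.3665 s + 0.09988.
So ω_n = √0.09988 = 0.316 rad/s and ζ = 0.3665/(2·0.316) = 0.580.
t_s ≈ 4/(ζω_n) = 21.8 s.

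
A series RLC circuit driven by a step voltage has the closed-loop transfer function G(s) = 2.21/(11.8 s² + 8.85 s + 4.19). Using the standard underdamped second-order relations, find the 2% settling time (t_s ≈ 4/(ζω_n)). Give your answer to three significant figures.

t_s ≈ 10.7 s

Dividing through by 11.8: denominator becomes s² + 0.7500 s + 0.3551.
So ω_n = √0.3551 = 0.596 rad/s and ζ = 0.7500/(2·0.596) = 0.629.
t_s ≈ 4/(ζω_n) = 10.7 s.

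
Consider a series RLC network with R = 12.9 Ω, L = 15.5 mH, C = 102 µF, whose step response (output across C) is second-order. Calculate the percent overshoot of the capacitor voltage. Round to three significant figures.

For a series RLC circuit (capacitor voltage as output), ω_n = 1/√(LC) = 1/√(15.5 mH · 102 µF) = 795 rad/s.
ζ = (R/2)·√(C/L) = (12.9/2)·√(102 µF/15.5 mH) = 0.523.
%OS = 100·exp(−πζ/√(1−ζ²)) = 14.5%.

%OS ≈ 14.5%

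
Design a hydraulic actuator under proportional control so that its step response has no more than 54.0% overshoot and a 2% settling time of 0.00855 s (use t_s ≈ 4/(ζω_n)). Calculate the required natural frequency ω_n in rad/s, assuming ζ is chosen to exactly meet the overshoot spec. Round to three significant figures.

Inverting the overshoot relation: ζ = |ln 0.540|/√(π² + ln²0.540) = 0.192.
Then ω_n = 4/(ζ t_s) = 4/(0.192 × 0.00855) = 2430 rad/s.

ω_n ≈ 2430 rad/s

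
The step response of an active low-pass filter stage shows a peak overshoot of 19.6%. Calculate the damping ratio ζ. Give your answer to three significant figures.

ζ ≈ 0.460

From %OS = 100·exp(−πζ/√(1−ζ²)), invert to get ζ = −ln(OS)/√(π² + ln²(OS)) with OS = 0.196.
−ln 0.196 = 1.630, so ζ = 1.630/√(π² + 2.656) = 0.460.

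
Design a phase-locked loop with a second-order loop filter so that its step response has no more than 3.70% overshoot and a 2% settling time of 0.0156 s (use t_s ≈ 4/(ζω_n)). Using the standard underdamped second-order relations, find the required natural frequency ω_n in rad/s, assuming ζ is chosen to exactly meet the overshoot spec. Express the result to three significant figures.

ω_n ≈ 354 rad/s

ζ = −ln(OS)/√(π² + (ln OS)²). With OS = 0.0370, ln OS = −3.297 and ζ = 3.297/4.554 = 0.724.
From t_s ≈ 4/(ζω_n): ω_n = 4/(ζ·t_s) = 4/(0.724·0.0156) = 354 rad/s.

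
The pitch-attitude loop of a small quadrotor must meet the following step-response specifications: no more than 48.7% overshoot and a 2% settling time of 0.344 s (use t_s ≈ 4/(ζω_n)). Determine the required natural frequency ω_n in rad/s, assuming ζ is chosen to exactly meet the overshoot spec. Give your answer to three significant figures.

ζ = −ln(OS)/√(π² + (ln OS)²). With OS = 0.487, ln OS = −0.7195 and ζ = 0.7195/3.223 = 0.223.
From t_s ≈ 4/(ζω_n): ω_n = 4/(ζ·t_s) = 4/(0.223·0.344) = 52.1 rad/s.

ω_n ≈ 52.1 rad/s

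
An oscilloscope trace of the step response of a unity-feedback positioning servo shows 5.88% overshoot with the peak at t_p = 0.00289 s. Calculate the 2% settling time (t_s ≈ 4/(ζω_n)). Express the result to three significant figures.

From the overshoot, ζ = −ln(OS)/√(π²+ln²(OS)) = 0.670.
t_p = π/ω_d ⇒ ω_d = 1090 rad/s; then ω_n = ω_d/√(1−ζ²) = 1460 rad/s.
t_s ≈ 4/(ζω_n) = 4/(0.670·1460) = 0.00408 s.

t_s ≈ 0.00408 s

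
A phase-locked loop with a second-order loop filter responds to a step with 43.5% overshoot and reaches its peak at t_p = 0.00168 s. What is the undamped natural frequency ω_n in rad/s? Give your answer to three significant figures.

ω_n ≈ 1930 rad/s

ζ from %OS: ζ = |ln 0.435|/√(π²+ln²0.435) = 0.256.
From t_p = π/ω_d, ω_d = π/0.00168 = 1870 rad/s, so ω_n = ω_d/√(1−ζ²) = 1930 rad/s.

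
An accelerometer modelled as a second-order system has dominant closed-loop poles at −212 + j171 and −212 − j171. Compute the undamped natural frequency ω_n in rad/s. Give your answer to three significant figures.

|pole| = ω_n = √(212² + 171²) = 272 rad/s; ζ = cos θ = σ/ω_n = 0.778.

ω_n ≈ 272 rad/s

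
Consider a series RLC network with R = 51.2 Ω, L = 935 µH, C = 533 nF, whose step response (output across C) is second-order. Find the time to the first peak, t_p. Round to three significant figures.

For a series RLC circuit (capacitor voltage as output), ω_n = 1/√(LC) = 1/√(935 µH · 533 nF) = 44800 rad/s.
ζ = (R/2)·√(C/L) = (51.2/2)·√(533 nF/935 µH) = 0.611.
The damped frequency ω_d = ω_n√(1−ζ²) = 35500 rad/s. t_p = π/ω_d = 0.0000886 s.

t_p ≈ 0.0000886 s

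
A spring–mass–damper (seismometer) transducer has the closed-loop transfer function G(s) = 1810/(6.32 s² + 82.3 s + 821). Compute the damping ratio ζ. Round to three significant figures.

Dividing through by 6.32: denominator becomes s² + 13.02 s + 129.9.
So ω_n = √129.9 = 11.4 rad/s and ζ = 13.02/(2·11.4) = 0.571.

ζ ≈ 0.571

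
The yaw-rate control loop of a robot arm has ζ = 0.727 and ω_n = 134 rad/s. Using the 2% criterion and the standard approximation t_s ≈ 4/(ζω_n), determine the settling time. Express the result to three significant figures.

t_s ≈ 0.0411 s

t_s ≈ 4/(ζω_n) = 4/(0.727 × 134) = 0.0411 s.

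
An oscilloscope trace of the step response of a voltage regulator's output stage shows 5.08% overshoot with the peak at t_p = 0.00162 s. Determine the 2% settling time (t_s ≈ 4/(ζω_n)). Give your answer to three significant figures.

The overshoot fixes ζ = −ln(OS)/√(π²+ln²(OS)) = 0.688.
t_p = π/ω_d ⇒ ω_d = 1940 rad/s; then ω_n = ω_d/√(1−ζ²) = 2670 rad/s.
t_s ≈ 4/(ζω_n) = 4/(0.688·2670) = 0.00217 s.

t_s ≈ 0.00217 s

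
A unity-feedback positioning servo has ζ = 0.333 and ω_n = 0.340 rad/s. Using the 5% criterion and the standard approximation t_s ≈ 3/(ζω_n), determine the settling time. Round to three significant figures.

t_s ≈ 3/(ζω_n) = 3/(0.333 × 0.340) = 26.5 s.

t_s ≈ 26.5 s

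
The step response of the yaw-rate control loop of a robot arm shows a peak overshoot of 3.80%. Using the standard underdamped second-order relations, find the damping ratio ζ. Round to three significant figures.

ζ ≈ 0.721

From %OS = 100·exp(−πζ/√(1−ζ²)), invert to get ζ = −ln(OS)/√(π² + ln²(OS)) with OS = 0.0380.
−ln 0.0380 = 3.270, so ζ = 3.270/√(π² + 10.69) = 0.721.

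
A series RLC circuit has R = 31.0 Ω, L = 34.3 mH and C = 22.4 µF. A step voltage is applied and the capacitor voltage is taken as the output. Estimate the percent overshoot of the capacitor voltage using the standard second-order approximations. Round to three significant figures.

%OS ≈ 25.8%

For a series RLC circuit (capacitor voltage as output), ω_n = 1/√(LC) = 1/√(34.3 mH · 22.4 µF) = 1140 rad/s.
ζ = (R/2)·√(C/L) = (31.0/2)·√(22.4 µF/34.3 mH) = 0.396.
%OS = 100 e^{−πζ/√(1−ζ²)} with ζ = 0.396 gives 25.8%.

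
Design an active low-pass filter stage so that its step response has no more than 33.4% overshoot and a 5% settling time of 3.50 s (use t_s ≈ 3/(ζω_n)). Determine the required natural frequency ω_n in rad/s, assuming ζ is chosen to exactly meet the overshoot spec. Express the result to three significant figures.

ζ = −ln(OS)/√(π² + (ln OS)²). With OS = 0.334, ln OS = −1.097 and ζ = 1.097/3.327 = 0.330.
Then ω_n = 3/(ζ t_s) = 3/(0.330 × 3.50) = 2.60 rad/s.

ω_n ≈ 2.60 rad/s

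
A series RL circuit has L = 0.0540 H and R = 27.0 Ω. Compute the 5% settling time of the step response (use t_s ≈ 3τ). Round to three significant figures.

τ = L/R = 0.0540/27.0 = 0.00200 s.
t_s ≈ 3τ = 0.00600 s.

t_s ≈ 0.00600 s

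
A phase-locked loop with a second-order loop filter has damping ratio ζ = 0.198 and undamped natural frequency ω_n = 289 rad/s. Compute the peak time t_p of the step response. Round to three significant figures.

t_p ≈ 0.0111 s

The damped frequency is ω_d = ω_n√(1−ζ²) = 289·√(1−0.0392) = 283 rad/s.
Peak time t_p = π/ω_d = π/283 = 0.0111 s.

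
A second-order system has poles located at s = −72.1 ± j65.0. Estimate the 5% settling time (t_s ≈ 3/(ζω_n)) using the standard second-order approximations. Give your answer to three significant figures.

For poles at −σ ± jω_d, ζω_n = σ = 72.1, so t_s ≈ 3/σ = 0.0416 s.

t_s ≈ 0.0416 s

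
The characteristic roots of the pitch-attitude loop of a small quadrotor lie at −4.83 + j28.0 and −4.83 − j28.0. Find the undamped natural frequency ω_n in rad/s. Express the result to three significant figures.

With σ = 4.83, ω_d = 28.0: ω_n = √(σ²+ω_d²) = 28.4 rad/s, ζ = σ/ω_n = 0.170.

ω_n ≈ 28.4 rad/s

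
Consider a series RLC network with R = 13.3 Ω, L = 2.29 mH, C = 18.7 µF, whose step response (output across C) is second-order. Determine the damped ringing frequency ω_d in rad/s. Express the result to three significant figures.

ω_d ≈ 3860 rad/s

For a series RLC circuit (capacitor voltage as output), ω_n = 1/√(LC) = 1/√(2.29 mH · 18.7 µF) = 4830 rad/s.
ζ = (R/2)·√(C/L) = (13.3/2)·√(18.7 µF/2.29 mH) = 0.601.
ω_d = 4830·√(1 − 0.601²) = 3860 rad/s.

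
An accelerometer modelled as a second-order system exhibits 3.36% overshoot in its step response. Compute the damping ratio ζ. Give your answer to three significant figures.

ζ ≈ 0.734

Inverting the overshoot relation: ζ = |ln 0.0336|/√(π² + ln²0.0336) = 0.734.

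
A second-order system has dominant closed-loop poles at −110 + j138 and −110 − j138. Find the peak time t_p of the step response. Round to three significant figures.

t_p ≈ 0.0228 s

t_p = π/ω_d with ω_d = 138 (the imaginary part), so t_p = 0.0228 s.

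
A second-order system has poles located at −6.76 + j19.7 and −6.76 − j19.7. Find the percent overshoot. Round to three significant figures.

|pole| = ω_n = √(6.76² + 19.7²) = 20.8 rad/s; ζ = cos θ = σ/ω_n = 0.325.
Overshoot: exp(−π·0.325/√(1−0.325²)) = 0.340, i.e. 34.0%.

%OS ≈ 34.0%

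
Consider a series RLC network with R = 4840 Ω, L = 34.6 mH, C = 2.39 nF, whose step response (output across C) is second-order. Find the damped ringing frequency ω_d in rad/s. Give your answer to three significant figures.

For a series RLC circuit (capacitor voltage as output), ω_n = 1/√(LC) = 1/√(34.6 mH · 2.39 nF) = 110000 rad/s.
ζ = (R/2)·√(C/L) = (4840/2)·√(2.39 nF/34.6 mH) = 0.636.
The damped frequency ω_d = ω_n√(1−ζ²) = 84900 rad/s.

ω_d ≈ 84900 rad/s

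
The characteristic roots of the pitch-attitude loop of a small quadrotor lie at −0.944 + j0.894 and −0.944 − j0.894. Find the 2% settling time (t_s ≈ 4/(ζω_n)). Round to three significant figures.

For poles at −σ ± jω_d, ζω_n = σ = 0.944, so t_s ≈ 4/σ = 4.24 s.

t_s ≈ 4.24 s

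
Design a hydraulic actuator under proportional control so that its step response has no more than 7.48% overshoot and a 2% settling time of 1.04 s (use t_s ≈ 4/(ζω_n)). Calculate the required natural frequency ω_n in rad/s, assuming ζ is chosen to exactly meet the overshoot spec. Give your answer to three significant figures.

ω_n ≈ 6.04 rad/s

Inverting the overshoot relation: ζ = |ln 0.0748|/√(π² + ln²0.0748) = 0.637.
From t_s ≈ 4/(ζω_n): ω_n = 4/(ζ·t_s) = 4/(0.637·1.04) = 6.04 rad/s.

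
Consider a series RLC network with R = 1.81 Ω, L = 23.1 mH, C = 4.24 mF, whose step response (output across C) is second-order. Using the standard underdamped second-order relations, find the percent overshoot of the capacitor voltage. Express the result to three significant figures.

%OS ≈ 26.7%

For a series RLC circuit (capacitor voltage as output), ω_n = 1/√(LC) = 1/√(23.1 mH · 4.24 mF) = 101 rad/s.
ζ = (R/2)·√(C/L) = (1.81/2)·√(4.24 mF/23.1 mH) = 0.388.
Overshoot: exp(−π·0.388/√(1−0.388²)) = 0.267, i.e. 26.7%.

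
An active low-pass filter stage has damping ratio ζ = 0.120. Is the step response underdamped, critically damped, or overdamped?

underdamped

Since ζ = 0.120 < 1, the system is underdamped.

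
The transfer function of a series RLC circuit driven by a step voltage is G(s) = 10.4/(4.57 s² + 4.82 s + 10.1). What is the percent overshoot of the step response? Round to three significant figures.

%OS ≈ 30.4%

Dividing through by 4.57: denominator becomes s² + 1.055 s + 2.210.
So ω_n = √2.210 = 1.49 rad/s and ζ = 1.055/(2·1.49) = 0.355.
%OS = 100·exp(−πζ/√(1−ζ²)) = 30.4%.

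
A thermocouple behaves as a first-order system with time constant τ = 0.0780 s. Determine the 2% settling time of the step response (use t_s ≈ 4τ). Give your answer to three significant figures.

t_s ≈ 4τ = 0.312 s.

t_s ≈ 0.312 s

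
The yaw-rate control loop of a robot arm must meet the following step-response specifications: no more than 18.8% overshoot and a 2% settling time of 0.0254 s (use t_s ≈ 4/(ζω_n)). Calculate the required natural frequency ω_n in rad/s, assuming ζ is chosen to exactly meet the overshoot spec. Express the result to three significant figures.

ω_n ≈ 335 rad/s

ζ = −ln(OS)/√(π² + (ln OS)²). With OS = 0.188, ln OS = −1.671 and ζ = 1.671/3.558 = 0.470.
Then ω_n = 4/(ζ t_s) = 4/(0.470 × 0.0254) = 335 rad/s.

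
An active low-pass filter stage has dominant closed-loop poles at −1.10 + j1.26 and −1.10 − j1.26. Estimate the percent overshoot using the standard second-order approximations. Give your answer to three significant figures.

The poles are at −σ ± jω_d with σ = 1.10 and ω_d = 1.26, so ω_n = √(σ²+ω_d²) = 1.67 rad/s and ζ = σ/ω_n = 0.658.
Overshoot: exp(−π·0.658/√(1−0.658²)) = 0.0644, i.e. 6.44%.

%OS ≈ 6.44%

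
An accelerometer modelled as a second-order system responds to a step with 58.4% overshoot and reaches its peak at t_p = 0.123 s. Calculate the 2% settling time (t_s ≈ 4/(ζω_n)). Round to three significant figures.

t_s ≈ 0.915 s

The overshoot fixes ζ = −ln(OS)/√(π²+ln²(OS)) = 0.169.
From t_p = π/ω_d, ω_d = π/0.123 = 25.5 rad/s, so ω_n = ω_d/√(1−ζ²) = 25.9 rad/s.
t_s ≈ 4/(ζω_n) = 4/(0.169·25.9) = 0.915 s.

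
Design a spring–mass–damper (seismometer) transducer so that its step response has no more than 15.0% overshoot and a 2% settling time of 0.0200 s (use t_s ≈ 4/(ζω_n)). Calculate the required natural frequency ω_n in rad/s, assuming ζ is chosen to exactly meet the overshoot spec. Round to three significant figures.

ζ = −ln(OS)/√(π² + (ln OS)²). With OS = 0.150, ln OS = −1.897 and ζ = 1.897/3.670 = 0.517.
Then ω_n = 4/(ζ t_s) = 4/(0.517 × 0.0200) = 387 rad/s.

ω_n ≈ 387 rad/s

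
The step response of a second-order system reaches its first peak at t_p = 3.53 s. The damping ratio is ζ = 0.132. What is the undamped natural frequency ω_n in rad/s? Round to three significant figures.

Peak time t_p = π/ω_d, so ω_d = π/t_p = π/3.53 = 0.890 rad/s.
ω_n = ω_d/√(1−ζ²) = 0.890/√0.983 = 0.898 rad/s.

ω_n ≈ 0.898 rad/s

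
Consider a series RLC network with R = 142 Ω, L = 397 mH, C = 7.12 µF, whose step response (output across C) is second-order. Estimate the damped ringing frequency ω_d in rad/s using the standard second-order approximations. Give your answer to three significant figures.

ω_d ≈ 567 rad/s

For a series RLC circuit (capacitor voltage as output), ω_n = 1/√(LC) = 1/√(397 mH · 7.12 µF) = 595 rad/s.
ζ = (R/2)·√(C/L) = (142/2)·√(7.12 µF/397 mH) = 0.301.
ω_d = 595·√(1 − 0.301²) = 567 rad/s.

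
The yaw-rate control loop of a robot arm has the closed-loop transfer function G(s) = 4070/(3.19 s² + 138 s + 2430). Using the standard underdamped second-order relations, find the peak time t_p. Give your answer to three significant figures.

Dividing through by 3.19: denominator becomes s² + 43.26 s + 761.8.
So ω_n = √761.8 = 27.6 rad/s and ζ = 43.26/(2·27.6) = 0.784.
ω_d = 27.6·√(1 − 0.784²) = 17.1 rad/s. t_p = π/ω_d = 0.183 s.

t_p ≈ 0.183 s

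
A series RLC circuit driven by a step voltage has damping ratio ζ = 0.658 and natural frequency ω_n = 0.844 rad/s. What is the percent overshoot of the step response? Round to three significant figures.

For an underdamped second-order system, %OS = 100·exp(−πζ/√(1−ζ²)).
πζ/√(1−ζ²) = π·0.658/√(1−0.433) = 2.745, so %OS = 100·e^(−2.745) = 6.42%.

%OS ≈ 6.42%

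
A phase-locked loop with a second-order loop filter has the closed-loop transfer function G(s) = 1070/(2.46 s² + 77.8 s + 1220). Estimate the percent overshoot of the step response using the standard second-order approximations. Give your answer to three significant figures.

%OS ≈ 4.21%

Dividing through by 2.46: denominator becomes s² + 31.63 s + 495.9.
So ω_n = √495.9 = 22.3 rad/s and ζ = 31.63/(2·22.3) = 0.710.
%OS = 100 e^{−πζ/√(1−ζ²)} with ζ = 0.710 gives 4.21%.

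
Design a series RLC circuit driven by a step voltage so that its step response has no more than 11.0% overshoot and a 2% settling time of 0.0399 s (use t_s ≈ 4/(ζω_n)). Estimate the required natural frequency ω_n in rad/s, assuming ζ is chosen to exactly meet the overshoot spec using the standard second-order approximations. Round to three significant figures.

ω_n ≈ 174 rad/s

From %OS = 100·exp(−πζ/√(1−ζ²)), invert to get ζ = −ln(OS)/√(π² + ln²(OS)) with OS = 0.110.
−ln 0.110 = 2.207, so ζ = 2.207/√(π² + 4.872) = 0.575.
Then ω_n = 4/(ζ t_s) = 4/(0.575 × 0.0399) = 174 rad/s.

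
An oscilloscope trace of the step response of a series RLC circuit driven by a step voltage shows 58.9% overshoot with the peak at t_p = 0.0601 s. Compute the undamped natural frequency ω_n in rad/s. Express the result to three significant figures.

ω_n ≈ 53.0 rad/s

From the overshoot, ζ = −ln(OS)/√(π²+ln²(OS)) = 0.166.
t_p = π/ω_d ⇒ ω_d = 52.3 rad/s; then ω_n = ω_d/√(1−ζ²) = 53.0 rad/s.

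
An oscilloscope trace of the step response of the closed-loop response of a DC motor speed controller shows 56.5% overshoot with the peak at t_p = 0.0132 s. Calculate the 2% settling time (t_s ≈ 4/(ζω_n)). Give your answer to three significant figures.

t_s ≈ 0.0925 s

From the overshoot, ζ = −ln(OS)/√(π²+ln²(OS)) = 0.179.
From t_p = π/ω_d, ω_d = π/0.0132 = 238 rad/s, so ω_n = ω_d/√(1−ζ²) = 242 rad/s.
t_s ≈ 4/(ζω_n) = 4/(0.179·242) = 0.0925 s.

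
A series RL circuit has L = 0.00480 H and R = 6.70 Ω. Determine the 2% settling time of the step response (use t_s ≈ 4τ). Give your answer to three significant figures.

t_s ≈ 0.00287 s

τ = L/R = 0.00480/6.70 = 0.000716 s.
t_s ≈ 4τ = 0.00287 s.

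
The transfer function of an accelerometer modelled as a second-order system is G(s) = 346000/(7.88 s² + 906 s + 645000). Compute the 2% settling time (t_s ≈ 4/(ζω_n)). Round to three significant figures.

Dividing through by 7.88: denominator becomes s² + 115.0 s + 81850.
So ω_n = √81850 = 286 rad/s and ζ = 115.0/(2·286) = 0.201.
t_s ≈ 4/(ζω_n) = 0.0696 s.

t_s ≈ 0.0696 s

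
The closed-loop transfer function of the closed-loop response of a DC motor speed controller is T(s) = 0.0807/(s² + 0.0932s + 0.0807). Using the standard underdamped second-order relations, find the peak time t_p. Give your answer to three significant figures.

t_p ≈ 11.2 s

Matching coefficients with s² + 2ζω_n s + ω_n² gives ω_n² = 0.0807 ⇒ ω_n = 0.284 rad/s, and ζ = 0.0932/(2ω_n) = 0.164.
ω_d = 0.284·√(1 − 0.164²) = 0.280 rad/s. Then t_p = π/ω_d = 11.2 s.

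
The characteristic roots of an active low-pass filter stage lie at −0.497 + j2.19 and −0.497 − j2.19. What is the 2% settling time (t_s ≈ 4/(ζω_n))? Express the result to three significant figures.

For poles at −σ ± jω_d, ζω_n = σ = 0.497, so t_s ≈ 4/σ = 8.05 s.

t_s ≈ 8.05 s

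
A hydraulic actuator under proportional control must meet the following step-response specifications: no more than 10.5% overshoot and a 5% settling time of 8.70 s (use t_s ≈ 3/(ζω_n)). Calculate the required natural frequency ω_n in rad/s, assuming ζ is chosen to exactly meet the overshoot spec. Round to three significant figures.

ω_n ≈ 0.592 rad/s

From %OS = 100·exp(−πζ/√(1−ζ²)), invert to get ζ = −ln(OS)/√(π² + ln²(OS)) with OS = 0.105.
−ln 0.105 = 2.254, so ζ = 2.254/√(π² + 5.080) = 0.583.
Then ω_n = 3/(ζ t_s) = 3/(0.583 × 8.70) = 0.592 rad/s.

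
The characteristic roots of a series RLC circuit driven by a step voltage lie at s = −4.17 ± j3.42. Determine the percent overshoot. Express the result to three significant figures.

%OS ≈ 2.17%

The poles are at −σ ± jω_d with σ = 4.17 and ω_d = 3.42, so ω_n = √(σ²+ω_d²) = 5.39 rad/s and ζ = σ/ω_n = 0.773.
%OS = 100 e^{−πζ/√(1−ζ²)} with ζ = 0.773 gives 2.17%.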